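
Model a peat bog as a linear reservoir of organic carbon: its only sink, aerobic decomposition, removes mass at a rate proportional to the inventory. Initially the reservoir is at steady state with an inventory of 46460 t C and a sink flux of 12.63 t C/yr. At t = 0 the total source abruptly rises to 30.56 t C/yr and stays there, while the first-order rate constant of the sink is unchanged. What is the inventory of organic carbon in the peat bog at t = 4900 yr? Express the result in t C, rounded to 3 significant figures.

95000 t C

τ = M₀/F₀ = 46460/12.63 = 3679 yr; rate constant k = 1/τ.
New steady state M_∞ = F₁/k = F₁·τ = 30.56 × 3679 = 112420 t C.
M(t) = M_∞ + (M₀ − M_∞)·e^(−t/τ); t/τ = 4900/3679 = 1.332, so e^(−t/τ) = 0.2639.
M(t) = 112420 − 65960 × 0.2639 = 95008 t C.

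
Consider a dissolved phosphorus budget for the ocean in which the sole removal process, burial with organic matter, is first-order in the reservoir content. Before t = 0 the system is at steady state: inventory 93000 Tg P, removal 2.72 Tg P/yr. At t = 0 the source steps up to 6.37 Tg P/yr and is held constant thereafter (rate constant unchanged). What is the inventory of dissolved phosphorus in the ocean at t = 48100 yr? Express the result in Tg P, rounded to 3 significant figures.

187000 Tg P

Residence time τ = M₀/F₀ = 34190 yr. The eventual steady state is M_∞ = M₀·(F₁/F₀) = 93000 × 6.37/2.72 = 217800 Tg P.
The anomaly ΔM(t) = M(t) − M_∞ decays as ΔM₀·e^(−t/τ) with ΔM₀ = 93000 − 217800 = −124800 Tg P.
At t = 48100 yr, e^(−t/τ) = e^(−1.407) = 0.2449, so ΔM = −30570 Tg P and M = 217800 − 30570 = 187230 Tg P.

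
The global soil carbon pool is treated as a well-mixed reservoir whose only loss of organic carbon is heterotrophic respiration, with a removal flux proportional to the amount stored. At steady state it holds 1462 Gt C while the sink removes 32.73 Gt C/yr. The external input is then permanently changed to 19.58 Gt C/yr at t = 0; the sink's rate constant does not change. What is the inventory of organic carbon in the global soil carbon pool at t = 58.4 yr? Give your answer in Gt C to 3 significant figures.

Residence time τ = M₀/F₀ = 44.67 yr. The eventual steady state is M_∞ = M₀·(F₁/F₀) = 1462 × 19.58/32.73 = 874.61 Gt C.
The anomaly ΔM(t) = M(t) − M_∞ decays as ΔM₀·e^(−t/τ) with ΔM₀ = 1462 − 874.61 = 587.4 Gt C.
At t = 58.4 yr, e^(−t/τ) = e^(−1.307) = 0.2705, so ΔM = 158.9 Gt C and M = 874.61 + 158.9 = 1033.5 Gt C.

1030 Gt C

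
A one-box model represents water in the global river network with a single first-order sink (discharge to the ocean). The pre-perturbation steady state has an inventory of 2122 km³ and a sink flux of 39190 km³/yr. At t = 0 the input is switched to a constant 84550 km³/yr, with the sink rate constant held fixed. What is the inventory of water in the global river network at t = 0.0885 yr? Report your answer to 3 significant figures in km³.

4100 km³

τ = M₀/F₀ = 2122/39190 = 0.05415 yr; rate constant k = 1/τ.
New steady state M_∞ = F₁/k = F₁·τ = 84550 × 0.05415 = 4578.1 km³.
M(t) = M_∞ + (M₀ − M_∞)·e^(−t/τ); t/τ = 0.0885/0.05415 = 1.634, so e^(−t/τ) = 0.1951.
M(t) = 4578.1 − 2456 × 0.1951 = 4099.0 km³.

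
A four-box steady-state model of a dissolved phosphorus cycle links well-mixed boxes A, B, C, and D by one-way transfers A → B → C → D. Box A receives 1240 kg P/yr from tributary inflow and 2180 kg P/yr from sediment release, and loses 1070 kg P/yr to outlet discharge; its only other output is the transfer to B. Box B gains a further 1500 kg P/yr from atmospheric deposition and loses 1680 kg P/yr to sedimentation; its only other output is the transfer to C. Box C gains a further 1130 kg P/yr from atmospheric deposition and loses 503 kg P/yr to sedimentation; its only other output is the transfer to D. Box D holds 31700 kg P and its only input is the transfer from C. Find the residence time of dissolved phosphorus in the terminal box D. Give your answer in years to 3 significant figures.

Box A: F(A→B) = (1240 + 2180) − 1070 = 2350.0 kg P/yr.
Box B: F(B→C) = (2350.0 + 1500) − 1680 = 2170.0 kg P/yr.
Box C: F(C→D) = (2170.0 + 1130) − 503 = 2797.0 kg P/yr.
Box D throughput = its input = 2797.0 kg P/yr; τ = 31700 / 2797.0 = 11.33 yr.

11.3 yr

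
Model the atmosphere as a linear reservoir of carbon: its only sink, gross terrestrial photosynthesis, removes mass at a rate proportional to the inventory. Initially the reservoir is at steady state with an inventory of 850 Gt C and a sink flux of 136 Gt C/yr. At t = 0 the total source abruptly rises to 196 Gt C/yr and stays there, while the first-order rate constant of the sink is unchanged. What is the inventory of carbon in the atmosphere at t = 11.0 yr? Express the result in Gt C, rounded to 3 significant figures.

1160 Gt C

Residence time τ = M₀/F₀ = 6.250 yr. The eventual steady state is M_∞ = M₀·(F₁/F₀) = 850 × 196/136 = 1225.0 Gt C.
The anomaly ΔM(t) = M(t) − M_∞ decays as ΔM₀·e^(−t/τ) with ΔM₀ = 850 − 1225.0 = −375.0 Gt C.
At t = 11.0 yr, e^(−t/τ) = e^(−1.760) = 0.1720, so ΔM = −64.52 Gt C and M = 1225.0 − 64.52 = 1160.5 Gt C.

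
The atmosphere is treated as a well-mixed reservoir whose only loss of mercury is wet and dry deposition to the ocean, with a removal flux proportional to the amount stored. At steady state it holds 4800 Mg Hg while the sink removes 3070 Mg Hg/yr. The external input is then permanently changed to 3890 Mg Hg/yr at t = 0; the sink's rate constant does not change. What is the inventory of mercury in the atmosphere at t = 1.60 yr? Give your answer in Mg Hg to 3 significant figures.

5620 Mg Hg

The sink rate constant is k = F₀/M₀ = 3070/4800 = 0.6396 yr⁻¹.
Solving dM/dt = F₁ − kM with M(0) = M₀ gives M(t) = F₁/k + (M₀ − F₁/k)·e^(−kt).
F₁/k = 3890/0.6396 = 6082.1 Mg Hg; kt = 0.6396 × 1.60 = 1.023, e^(−kt) = 0.3594.
M(1.60) = 6082.1 + (4800 − 6082.1) × 0.3594 = 6082.1 − 460.8 = 5621.3 Mg Hg.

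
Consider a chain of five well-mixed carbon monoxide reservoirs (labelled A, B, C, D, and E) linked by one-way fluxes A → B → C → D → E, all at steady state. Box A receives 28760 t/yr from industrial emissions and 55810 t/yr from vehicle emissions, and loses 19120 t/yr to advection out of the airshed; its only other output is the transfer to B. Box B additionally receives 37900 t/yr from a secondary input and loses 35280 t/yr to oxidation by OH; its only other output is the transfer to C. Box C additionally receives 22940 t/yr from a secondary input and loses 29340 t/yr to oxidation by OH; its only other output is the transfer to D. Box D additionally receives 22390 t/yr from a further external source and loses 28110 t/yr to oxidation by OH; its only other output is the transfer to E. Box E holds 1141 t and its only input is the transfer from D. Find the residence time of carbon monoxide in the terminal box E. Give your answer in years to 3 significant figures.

0.0204 yr

Box A: F(A→B) = (28760 + 55810) − 19120 = 65450 t/yr.
Box B: F(B→C) = (65450 + 37900) − 35280 = 68070 t/yr.
Box C: F(C→D) = (68070 + 22940) − 29340 = 61670 t/yr.
Box D: F(D→E) = (61670 + 22390) − 28110 = 55950 t/yr.
Box E throughput = its input = 55950 t/yr; τ = 1141 / 55950 = 0.02039 yr.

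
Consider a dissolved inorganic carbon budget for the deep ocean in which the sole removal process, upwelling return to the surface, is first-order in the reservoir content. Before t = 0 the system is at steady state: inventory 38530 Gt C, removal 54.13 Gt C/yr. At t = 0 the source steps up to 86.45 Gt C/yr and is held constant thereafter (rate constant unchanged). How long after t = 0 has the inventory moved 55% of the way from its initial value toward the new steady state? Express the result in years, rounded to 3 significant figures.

568 yr

τ = M₀/F₀ = 38530/54.13 = 711.8 yr.
The remaining gap fraction is e^(−t/τ); 55% covered ⇒ e^(−t/τ) = 0.450.
t = −τ ln(0.450) = 711.8 × 0.7985 = 568.4 yr.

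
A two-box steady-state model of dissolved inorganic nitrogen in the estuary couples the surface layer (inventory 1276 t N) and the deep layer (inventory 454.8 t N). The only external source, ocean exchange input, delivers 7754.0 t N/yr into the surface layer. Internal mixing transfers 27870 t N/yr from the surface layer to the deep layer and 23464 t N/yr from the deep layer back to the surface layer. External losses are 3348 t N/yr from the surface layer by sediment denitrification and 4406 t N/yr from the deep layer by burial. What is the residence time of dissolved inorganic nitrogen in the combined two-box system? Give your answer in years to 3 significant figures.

Residence time in the combined system uses the total inventory and the total *external* removal — internal exchanges between the two boxes cancel.
M_total = 1276 + 454.8 = 1730.8 t N.
ΣF_external_out = 3348 + 4406 = 7754.0 t N/yr.
τ = M_total / ΣF_ext = 1730.8 / 7754.0 = 0.2232 yr.

0.223 yr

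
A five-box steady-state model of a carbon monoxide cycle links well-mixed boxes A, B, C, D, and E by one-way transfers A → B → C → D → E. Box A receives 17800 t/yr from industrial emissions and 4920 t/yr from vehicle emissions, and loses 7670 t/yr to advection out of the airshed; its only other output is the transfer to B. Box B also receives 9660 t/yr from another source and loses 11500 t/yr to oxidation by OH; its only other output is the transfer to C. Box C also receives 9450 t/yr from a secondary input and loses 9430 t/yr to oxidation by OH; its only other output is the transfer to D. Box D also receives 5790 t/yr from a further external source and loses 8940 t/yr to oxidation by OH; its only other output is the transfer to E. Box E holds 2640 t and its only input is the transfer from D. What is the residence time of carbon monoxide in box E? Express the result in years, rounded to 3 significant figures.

0.262 yr

Box A: F(A→B) = (17800 + 4920) − 7670 = 15050 t/yr.
Box B: F(B→C) = (15050 + 9660) − 11500 = 13210 t/yr.
Box C: F(C→D) = (13210 + 9450) − 9430 = 13230 t/yr.
Box D: F(D→E) = (13230 + 5790) − 8940 = 10080 t/yr.
Box E throughput = its input = 10080 t/yr; τ = 2640 / 10080 = 0.2619 yr.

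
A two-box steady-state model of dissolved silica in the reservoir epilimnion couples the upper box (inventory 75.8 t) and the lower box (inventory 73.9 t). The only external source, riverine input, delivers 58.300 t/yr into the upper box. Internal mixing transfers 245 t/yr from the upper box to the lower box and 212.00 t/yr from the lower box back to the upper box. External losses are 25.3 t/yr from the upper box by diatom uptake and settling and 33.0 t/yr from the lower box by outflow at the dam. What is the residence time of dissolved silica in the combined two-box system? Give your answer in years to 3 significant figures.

Treat the two boxes together as one reservoir: the mixing fluxes between them are internal recycling, so τ = ΣM / Σ(external losses).
M_total = 75.8 + 73.9 = 149.70 t.
ΣF_external_out = 25.3 + 33.0 = 58.300 t/yr.
τ = M_total / ΣF_ext = 149.70 / 58.300 = 2.568 yr.

2.57 yr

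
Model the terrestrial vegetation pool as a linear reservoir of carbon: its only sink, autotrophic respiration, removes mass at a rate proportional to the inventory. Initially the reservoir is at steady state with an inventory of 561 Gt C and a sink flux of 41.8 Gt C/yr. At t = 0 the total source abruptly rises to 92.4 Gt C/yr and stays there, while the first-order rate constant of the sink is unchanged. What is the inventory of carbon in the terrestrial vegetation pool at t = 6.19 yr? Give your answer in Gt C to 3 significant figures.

The sink rate constant is k = F₀/M₀ = 41.8/561 = 0.07451 yr⁻¹.
Solving dM/dt = F₁ − kM with M(0) = M₀ gives M(t) = F₁/k + (M₀ − F₁/k)·e^(−kt).
F₁/k = 92.4/0.07451 = 1240.1 Gt C; kt = 0.07451 × 6.19 = 0.4612, e^(−kt) = 0.6305.
M(6.19) = 1240.1 + (561 − 1240.1) × 0.6305 = 1240.1 − 428.2 = 811.92 Gt C.

812 Gt C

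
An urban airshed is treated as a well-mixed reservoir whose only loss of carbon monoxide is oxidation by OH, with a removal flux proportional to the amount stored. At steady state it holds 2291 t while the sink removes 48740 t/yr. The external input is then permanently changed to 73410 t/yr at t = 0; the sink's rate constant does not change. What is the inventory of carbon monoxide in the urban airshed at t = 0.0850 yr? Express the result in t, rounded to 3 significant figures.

3260 t

τ = M₀/F₀ = 2291/48740 = 0.04700 yr; rate constant k = 1/τ.
New steady state M_∞ = F₁/k = F₁·τ = 73410 × 0.04700 = 3450.6 t.
M(t) = M_∞ + (M₀ − M_∞)·e^(−t/τ); t/τ = 0.0850/0.04700 = 1.808, so e^(−t/τ) = 0.1639.
M(t) = 3450.6 − 1160 × 0.1639 = 3260.5 t.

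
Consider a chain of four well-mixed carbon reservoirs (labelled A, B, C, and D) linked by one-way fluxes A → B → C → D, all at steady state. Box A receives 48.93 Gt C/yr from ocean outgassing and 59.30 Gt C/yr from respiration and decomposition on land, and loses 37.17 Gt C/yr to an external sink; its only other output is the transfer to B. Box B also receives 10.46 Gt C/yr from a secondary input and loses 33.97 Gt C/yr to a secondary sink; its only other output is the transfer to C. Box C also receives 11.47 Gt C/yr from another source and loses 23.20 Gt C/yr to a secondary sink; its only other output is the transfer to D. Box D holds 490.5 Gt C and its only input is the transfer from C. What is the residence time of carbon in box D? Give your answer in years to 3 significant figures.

Box A: F(A→B) = (48.93 + 59.30) − 37.17 = 71.060 Gt C/yr.
Box B: F(B→C) = (71.060 + 10.46) − 33.97 = 47.550 Gt C/yr.
Box C: F(C→D) = (47.550 + 11.47) − 23.20 = 35.820 Gt C/yr.
Box D throughput = its input = 35.820 Gt C/yr; τ = 490.5 / 35.820 = 13.69 yr.

13.7 yr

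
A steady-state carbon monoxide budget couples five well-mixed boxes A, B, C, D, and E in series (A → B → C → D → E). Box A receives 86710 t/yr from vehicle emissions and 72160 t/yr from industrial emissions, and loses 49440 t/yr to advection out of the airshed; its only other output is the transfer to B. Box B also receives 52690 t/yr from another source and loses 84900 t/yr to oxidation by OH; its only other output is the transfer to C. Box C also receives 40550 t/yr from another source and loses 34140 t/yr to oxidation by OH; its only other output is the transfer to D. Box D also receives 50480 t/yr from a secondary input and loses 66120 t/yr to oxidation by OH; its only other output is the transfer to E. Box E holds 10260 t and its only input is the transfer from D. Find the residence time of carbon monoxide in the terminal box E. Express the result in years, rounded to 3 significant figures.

0.151 yr

Box A: F(A→B) = (86710 + 72160) − 49440 = 109430 t/yr.
Box B: F(B→C) = (109430 + 52690) − 84900 = 77220 t/yr.
Box C: F(C→D) = (77220 + 40550) − 34140 = 83630 t/yr.
Box D: F(D→E) = (83630 + 50480) − 66120 = 67990 t/yr.
Box E throughput = its input = 67990 t/yr; τ = 10260 / 67990 = 0.1509 yr.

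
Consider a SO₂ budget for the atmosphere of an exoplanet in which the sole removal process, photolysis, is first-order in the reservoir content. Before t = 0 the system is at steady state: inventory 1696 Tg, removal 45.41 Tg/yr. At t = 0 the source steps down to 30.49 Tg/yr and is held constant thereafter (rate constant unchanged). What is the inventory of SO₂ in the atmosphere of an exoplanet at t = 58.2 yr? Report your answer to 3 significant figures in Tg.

1260 Tg

The sink rate constant is k = F₀/M₀ = 45.41/1696 = 0.02677 yr⁻¹.
Solving dM/dt = F₁ − kM with M(0) = M₀ gives M(t) = F₁/k + (M₀ − F₁/k)·e^(−kt).
F₁/k = 30.49/0.02677 = 1138.8 Tg; kt = 0.02677 × 58.2 = 1.558, e^(−kt) = 0.2105.
M(58.2) = 1138.8 + (1696 − 1138.8) × 0.2105 = 1138.8 + 117.3 = 1256.1 Tg.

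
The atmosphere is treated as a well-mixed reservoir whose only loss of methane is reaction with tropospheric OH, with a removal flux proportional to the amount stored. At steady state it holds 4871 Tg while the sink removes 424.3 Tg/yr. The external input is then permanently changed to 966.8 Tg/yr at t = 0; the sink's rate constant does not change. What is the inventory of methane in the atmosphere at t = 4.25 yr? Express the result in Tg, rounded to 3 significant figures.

The sink rate constant is k = F₀/M₀ = 424.3/4871 = 0.08711 yr⁻¹.
Solving dM/dt = F₁ − kM with M(0) = M₀ gives M(t) = F₁/k + (M₀ − F₁/k)·e^(−kt).
F₁/k = 966.8/0.08711 = 11099 Tg; kt = 0.08711 × 4.25 = 0.3702, e^(−kt) = 0.6906.
M(4.25) = 11099 + (4871 − 11099) × 0.6906 = 11099 − 4301 = 6798.0 Tg.

6800 Tg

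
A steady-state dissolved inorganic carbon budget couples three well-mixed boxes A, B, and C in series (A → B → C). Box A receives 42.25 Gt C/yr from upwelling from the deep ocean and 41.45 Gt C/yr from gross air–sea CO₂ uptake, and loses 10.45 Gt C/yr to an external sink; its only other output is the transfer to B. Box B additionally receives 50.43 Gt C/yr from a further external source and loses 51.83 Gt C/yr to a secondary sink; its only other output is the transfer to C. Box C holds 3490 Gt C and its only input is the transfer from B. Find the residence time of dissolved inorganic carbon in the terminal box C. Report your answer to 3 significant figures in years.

Box A: F(A→B) = (42.25 + 41.45) − 10.45 = 73.250 Gt C/yr.
Box B: F(B→C) = (73.250 + 50.43) − 51.83 = 71.850 Gt C/yr.
Box C throughput = its input = 71.850 Gt C/yr; τ = 3490 / 71.850 = 48.57 yr.

48.6 yr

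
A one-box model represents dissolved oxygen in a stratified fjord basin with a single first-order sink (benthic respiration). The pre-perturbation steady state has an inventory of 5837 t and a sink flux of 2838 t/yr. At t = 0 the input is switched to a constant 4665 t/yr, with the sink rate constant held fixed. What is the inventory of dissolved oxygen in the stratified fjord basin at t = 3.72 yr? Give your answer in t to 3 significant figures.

8980 t

τ = M₀/F₀ = 5837/2838 = 2.057 yr; rate constant k = 1/τ.
New steady state M_∞ = F₁/k = F₁·τ = 4665 × 2.057 = 9594.6 t.
M(t) = M_∞ + (M₀ − M_∞)·e^(−t/τ); t/τ = 3.72/2.057 = 1.809, so e^(−t/τ) = 0.1639.
M(t) = 9594.6 − 3758 × 0.1639 = 8978.9 t.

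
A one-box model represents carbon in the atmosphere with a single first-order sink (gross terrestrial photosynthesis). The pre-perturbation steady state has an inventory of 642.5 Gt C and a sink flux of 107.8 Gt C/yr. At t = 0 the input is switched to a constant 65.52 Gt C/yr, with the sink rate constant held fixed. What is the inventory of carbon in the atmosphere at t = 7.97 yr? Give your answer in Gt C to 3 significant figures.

457 Gt C

τ = M₀/F₀ = 642.5/107.8 = 5.960 yr; rate constant k = 1/τ.
New steady state M_∞ = F₁/k = F₁·τ = 65.52 × 5.960 = 390.51 Gt C.
M(t) = M_∞ + (M₀ − M_∞)·e^(−t/τ); t/τ = 7.97/5.960 = 1.337, so e^(−t/τ) = 0.2626.
M(t) = 390.51 + 252.0 × 0.2626 = 456.67 Gt C.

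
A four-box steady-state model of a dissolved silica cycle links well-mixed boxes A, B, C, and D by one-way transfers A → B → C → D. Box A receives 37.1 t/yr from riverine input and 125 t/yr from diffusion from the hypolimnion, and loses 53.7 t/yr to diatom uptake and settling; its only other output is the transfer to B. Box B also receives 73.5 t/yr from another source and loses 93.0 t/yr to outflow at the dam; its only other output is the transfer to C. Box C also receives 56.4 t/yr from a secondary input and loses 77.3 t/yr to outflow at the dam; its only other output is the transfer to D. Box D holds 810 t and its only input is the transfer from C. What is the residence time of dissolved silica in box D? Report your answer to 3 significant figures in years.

Box A: F(A→B) = (37.1 + 125) − 53.7 = 108.40 t/yr.
Box B: F(B→C) = (108.40 + 73.5) − 93.0 = 88.900 t/yr.
Box C: F(C→D) = (88.900 + 56.4) − 77.3 = 68.000 t/yr.
Box D throughput = its input = 68.000 t/yr; τ = 810 / 68.000 = 11.91 yr.

11.9 yr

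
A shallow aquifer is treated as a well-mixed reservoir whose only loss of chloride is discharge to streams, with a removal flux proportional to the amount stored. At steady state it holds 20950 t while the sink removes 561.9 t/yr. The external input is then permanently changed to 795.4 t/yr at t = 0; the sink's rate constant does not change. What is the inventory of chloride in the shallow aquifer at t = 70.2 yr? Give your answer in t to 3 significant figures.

τ = M₀/F₀ = 20950/561.9 = 37.28 yr; rate constant k = 1/τ.
New steady state M_∞ = F₁/k = F₁·τ = 795.4 × 37.28 = 29656 t.
M(t) = M_∞ + (M₀ − M_∞)·e^(−t/τ); t/τ = 70.2/37.28 = 1.883, so e^(−t/τ) = 0.1522.
M(t) = 29656 − 8706 × 0.1522 = 28331 t.

28300 t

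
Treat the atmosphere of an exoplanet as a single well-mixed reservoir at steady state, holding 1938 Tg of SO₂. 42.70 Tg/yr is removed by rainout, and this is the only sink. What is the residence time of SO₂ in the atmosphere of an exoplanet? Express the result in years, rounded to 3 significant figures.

τ = M / F = 1938 / 42.70 = 45.39 yr.

45.4 yr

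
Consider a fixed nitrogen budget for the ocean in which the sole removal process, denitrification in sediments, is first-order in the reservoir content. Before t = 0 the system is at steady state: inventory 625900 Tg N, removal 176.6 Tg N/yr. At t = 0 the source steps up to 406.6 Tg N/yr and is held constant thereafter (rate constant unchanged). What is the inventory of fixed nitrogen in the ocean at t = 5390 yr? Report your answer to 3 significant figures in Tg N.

τ = M₀/F₀ = 625900/176.6 = 3544 yr; rate constant k = 1/τ.
New steady state M_∞ = F₁/k = F₁·τ = 406.6 × 3544 = 1.4411×10^6 Tg N.
M(t) = M_∞ + (M₀ − M_∞)·e^(−t/τ); t/τ = 5390/3544 = 1.521, so e^(−t/τ) = 0.2185.
M(t) = 1.4411×10^6 − 815200 × 0.2185 = 1.2629×10^6 Tg N.

1.26×10^6 Tg N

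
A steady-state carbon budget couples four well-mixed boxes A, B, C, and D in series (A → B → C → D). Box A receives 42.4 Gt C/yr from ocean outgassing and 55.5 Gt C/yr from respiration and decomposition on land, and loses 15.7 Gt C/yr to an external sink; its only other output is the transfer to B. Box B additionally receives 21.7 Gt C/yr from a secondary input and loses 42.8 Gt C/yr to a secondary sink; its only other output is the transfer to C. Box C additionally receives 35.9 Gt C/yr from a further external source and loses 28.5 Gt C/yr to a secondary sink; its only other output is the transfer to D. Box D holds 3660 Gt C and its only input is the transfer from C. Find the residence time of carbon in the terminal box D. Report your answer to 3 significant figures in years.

Box A: F(A→B) = (42.4 + 55.5) − 15.7 = 82.200 Gt C/yr.
Box B: F(B→C) = (82.200 + 21.7) − 42.8 = 61.100 Gt C/yr.
Box C: F(C→D) = (61.100 + 35.9) − 28.5 = 68.500 Gt C/yr.
Box D throughput = its input = 68.500 Gt C/yr; τ = 3660 / 68.500 = 53.43 yr.

53.4 yr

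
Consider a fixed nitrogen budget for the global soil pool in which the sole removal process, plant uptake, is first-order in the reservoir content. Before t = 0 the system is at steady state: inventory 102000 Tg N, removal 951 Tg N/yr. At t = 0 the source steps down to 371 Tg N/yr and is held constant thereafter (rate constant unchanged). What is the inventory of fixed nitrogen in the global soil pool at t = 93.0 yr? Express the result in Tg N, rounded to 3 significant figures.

Residence time τ = M₀/F₀ = 107.3 yr. The eventual steady state is M_∞ = M₀·(F₁/F₀) = 102000 × 371/951 = 39792 Tg N.
The anomaly ΔM(t) = M(t) − M_∞ decays as ΔM₀·e^(−t/τ) with ΔM₀ = 102000 − 39792 = 62210 Tg N.
At t = 93.0 yr, e^(−t/τ) = e^(−0.8671) = 0.4202, so ΔM = 26140 Tg N and M = 39792 + 26140 = 65930 Tg N.

65900 Tg N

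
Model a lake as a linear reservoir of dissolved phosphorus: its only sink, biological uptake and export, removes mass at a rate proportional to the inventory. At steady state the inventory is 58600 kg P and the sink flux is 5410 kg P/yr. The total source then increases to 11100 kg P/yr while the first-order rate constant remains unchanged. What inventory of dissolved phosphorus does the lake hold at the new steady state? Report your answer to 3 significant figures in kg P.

Rate constant k = F/M = 5410 / 58600 = 0.09232 yr⁻¹.
At the new steady state, source = k·M_new ⇒ M_new = 11100 / 0.09232 = 120200 kg P.
(Equivalently M_new = M × F_new/F_old = 58600 × 11100/5410.)

120000 kg P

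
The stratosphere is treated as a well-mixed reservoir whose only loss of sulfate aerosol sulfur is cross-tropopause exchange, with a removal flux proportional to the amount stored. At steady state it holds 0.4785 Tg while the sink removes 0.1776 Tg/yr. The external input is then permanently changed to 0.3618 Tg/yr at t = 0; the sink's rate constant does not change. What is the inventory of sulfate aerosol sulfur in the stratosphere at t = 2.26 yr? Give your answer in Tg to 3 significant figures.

0.760 Tg

Residence time τ = M₀/F₀ = 2.694 yr. The eventual steady state is M_∞ = M₀·(F₁/F₀) = 0.4785 × 0.3618/0.1776 = 0.97478 Tg.
The anomaly ΔM(t) = M(t) − M_∞ decays as ΔM₀·e^(−t/τ) with ΔM₀ = 0.4785 − 0.97478 = −0.4963 Tg.
At t = 2.26 yr, e^(−t/τ) = e^(−0.8388) = 0.4322, so ΔM = −0.2145 Tg and M = 0.97478 − 0.2145 = 0.76028 Tg.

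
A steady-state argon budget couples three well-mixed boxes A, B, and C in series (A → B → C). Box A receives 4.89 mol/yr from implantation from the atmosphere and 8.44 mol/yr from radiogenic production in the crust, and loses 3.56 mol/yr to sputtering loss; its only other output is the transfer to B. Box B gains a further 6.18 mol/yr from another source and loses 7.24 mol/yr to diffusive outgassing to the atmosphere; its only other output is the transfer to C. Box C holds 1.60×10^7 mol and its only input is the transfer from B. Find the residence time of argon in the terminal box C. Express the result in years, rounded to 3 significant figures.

Box A: F(A→B) = (4.89 + 8.44) − 3.56 = 9.7700 mol/yr.
Box B: F(B→C) = (9.7700 + 6.18) − 7.24 = 8.7100 mol/yr.
Box C throughput = its input = 8.7100 mol/yr; τ = 1.60×10^7 / 8.7100 = 1.837×10^6 yr.

1.84×10^6 yr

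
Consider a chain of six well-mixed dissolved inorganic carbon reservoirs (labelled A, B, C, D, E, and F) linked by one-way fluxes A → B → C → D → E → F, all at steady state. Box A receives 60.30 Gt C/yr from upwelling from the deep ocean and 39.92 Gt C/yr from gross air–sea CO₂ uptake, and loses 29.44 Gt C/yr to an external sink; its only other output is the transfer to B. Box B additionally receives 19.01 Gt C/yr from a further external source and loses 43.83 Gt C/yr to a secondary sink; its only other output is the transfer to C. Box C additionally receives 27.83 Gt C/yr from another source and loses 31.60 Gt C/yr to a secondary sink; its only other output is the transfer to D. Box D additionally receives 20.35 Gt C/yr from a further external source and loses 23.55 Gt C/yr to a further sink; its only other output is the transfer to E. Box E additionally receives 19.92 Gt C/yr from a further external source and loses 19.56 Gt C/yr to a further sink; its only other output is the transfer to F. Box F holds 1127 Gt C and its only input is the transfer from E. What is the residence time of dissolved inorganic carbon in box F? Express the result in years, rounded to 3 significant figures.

28.6 yr

Box A: F(A→B) = (60.30 + 39.92) − 29.44 = 70.780 Gt C/yr.
Box B: F(B→C) = (70.780 + 19.01) − 43.83 = 45.960 Gt C/yr.
Box C: F(C→D) = (45.960 + 27.83) − 31.60 = 42.190 Gt C/yr.
Box D: F(D→E) = (42.190 + 20.35) − 23.55 = 38.990 Gt C/yr.
Box E: F(E→F) = (38.990 + 19.92) − 19.56 = 39.350 Gt C/yr.
Box F throughput = its input = 39.350 Gt C/yr; τ = 1127 / 39.350 = 28.64 yr.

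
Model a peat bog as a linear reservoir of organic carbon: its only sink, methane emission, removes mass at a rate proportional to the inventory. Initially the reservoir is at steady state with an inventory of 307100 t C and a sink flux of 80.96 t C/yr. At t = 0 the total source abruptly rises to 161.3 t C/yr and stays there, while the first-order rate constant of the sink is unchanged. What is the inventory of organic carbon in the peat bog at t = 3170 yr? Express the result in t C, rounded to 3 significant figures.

480000 t C

τ = M₀/F₀ = 307100/80.96 = 3793 yr; rate constant k = 1/τ.
New steady state M_∞ = F₁/k = F₁·τ = 161.3 × 3793 = 611850 t C.
M(t) = M_∞ + (M₀ − M_∞)·e^(−t/τ); t/τ = 3170/3793 = 0.8357, so e^(−t/τ) = 0.4336.
M(t) = 611850 − 304700 × 0.4336 = 479720 t C.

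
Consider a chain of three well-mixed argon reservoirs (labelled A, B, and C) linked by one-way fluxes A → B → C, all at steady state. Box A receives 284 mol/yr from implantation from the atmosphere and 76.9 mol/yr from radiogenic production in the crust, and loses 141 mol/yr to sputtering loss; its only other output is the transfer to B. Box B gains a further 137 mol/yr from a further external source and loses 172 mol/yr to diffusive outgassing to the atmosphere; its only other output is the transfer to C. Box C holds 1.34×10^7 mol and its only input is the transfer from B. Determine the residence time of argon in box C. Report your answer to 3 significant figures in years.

Box A: F(A→B) = (284 + 76.9) − 141 = 219.90 mol/yr.
Box B: F(B→C) = (219.90 + 137) − 172 = 184.90 mol/yr.
Box C throughput = its input = 184.90 mol/yr; τ = 1.34×10^7 / 184.90 = 72470 yr.

72500 yr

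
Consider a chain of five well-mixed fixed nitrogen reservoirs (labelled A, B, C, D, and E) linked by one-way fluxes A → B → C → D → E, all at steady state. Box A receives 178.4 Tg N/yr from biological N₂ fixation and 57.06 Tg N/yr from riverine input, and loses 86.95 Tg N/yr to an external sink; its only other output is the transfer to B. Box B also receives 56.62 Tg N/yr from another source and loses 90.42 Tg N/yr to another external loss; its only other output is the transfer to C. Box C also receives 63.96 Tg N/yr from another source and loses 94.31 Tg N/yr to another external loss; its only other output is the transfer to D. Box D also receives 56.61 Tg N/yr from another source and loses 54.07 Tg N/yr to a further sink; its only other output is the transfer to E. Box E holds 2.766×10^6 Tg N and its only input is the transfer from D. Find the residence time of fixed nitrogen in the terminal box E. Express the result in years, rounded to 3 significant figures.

31800 yr

Box A: F(A→B) = (178.4 + 57.06) − 86.95 = 148.51 Tg N/yr.
Box B: F(B→C) = (148.51 + 56.62) − 90.42 = 114.71 Tg N/yr.
Box C: F(C→D) = (114.71 + 63.96) − 94.31 = 84.360 Tg N/yr.
Box D: F(D→E) = (84.360 + 56.61) − 54.07 = 86.900 Tg N/yr.
Box E throughput = its input = 86.900 Tg N/yr; τ = 2.766×10^6 / 86.900 = 31830 yr.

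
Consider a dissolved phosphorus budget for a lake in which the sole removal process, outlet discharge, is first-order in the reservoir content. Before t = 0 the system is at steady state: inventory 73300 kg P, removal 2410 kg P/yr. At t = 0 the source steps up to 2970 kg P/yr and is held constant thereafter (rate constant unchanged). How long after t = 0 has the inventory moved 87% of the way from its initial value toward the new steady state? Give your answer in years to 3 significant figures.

τ = M₀/F₀ = 73300/2410 = 30.41 yr.
The remaining gap fraction is e^(−t/τ); 87% covered ⇒ e^(−t/τ) = 0.130.
t = −τ ln(0.130) = 30.41 × 2.040 = 62.05 yr.

62.1 yr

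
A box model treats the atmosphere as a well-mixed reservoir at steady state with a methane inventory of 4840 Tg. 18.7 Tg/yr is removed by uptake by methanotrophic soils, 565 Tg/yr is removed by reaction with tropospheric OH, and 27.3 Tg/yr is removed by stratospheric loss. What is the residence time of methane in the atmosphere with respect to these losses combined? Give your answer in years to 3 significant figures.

Total removal = 18.70 + 565.0 + 27.30 = 611.00 Tg/yr.
τ = M / ΣF_out = 4840 / 611.00 = 7.921 yr.

7.92 yr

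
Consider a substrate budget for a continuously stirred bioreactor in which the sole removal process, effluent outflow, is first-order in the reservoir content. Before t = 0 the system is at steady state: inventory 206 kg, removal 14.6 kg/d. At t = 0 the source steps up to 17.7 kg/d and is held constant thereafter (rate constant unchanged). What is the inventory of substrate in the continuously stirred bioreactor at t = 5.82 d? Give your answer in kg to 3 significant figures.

τ = M₀/F₀ = 206/14.6 = 14.11 d; rate constant k = 1/τ.
New steady state M_∞ = F₁/k = F₁·τ = 17.7 × 14.11 = 249.74 kg.
M(t) = M_∞ + (M₀ − M_∞)·e^(−t/τ); t/τ = 5.82/14.11 = 0.4125, so e^(−t/τ) = 0.6620.
M(t) = 249.74 − 43.74 × 0.6620 = 220.78 kg.

221 kg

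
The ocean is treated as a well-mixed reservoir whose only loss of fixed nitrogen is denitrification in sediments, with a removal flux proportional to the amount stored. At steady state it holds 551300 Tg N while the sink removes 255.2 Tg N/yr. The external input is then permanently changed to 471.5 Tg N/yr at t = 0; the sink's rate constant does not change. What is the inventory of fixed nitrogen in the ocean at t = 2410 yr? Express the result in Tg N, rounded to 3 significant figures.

865000 Tg N

Residence time τ = M₀/F₀ = 2160 yr. The eventual steady state is M_∞ = M₀·(F₁/F₀) = 551300 × 471.5/255.2 = 1.0186×10^6 Tg N.
The anomaly ΔM(t) = M(t) − M_∞ decays as ΔM₀·e^(−t/τ) with ΔM₀ = 551300 − 1.0186×10^6 = −467300 Tg N.
At t = 2410 yr, e^(−t/τ) = e^(−1.116) = 0.3277, so ΔM = −153100 Tg N and M = 1.0186×10^6 − 153100 = 865430 Tg N.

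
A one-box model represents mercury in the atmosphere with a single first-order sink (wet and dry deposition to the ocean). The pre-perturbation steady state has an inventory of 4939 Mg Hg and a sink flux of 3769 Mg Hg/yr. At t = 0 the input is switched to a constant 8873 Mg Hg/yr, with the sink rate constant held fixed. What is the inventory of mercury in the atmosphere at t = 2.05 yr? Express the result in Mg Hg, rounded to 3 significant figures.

τ = M₀/F₀ = 4939/3769 = 1.310 yr; rate constant k = 1/τ.
New steady state M_∞ = F₁/k = F₁·τ = 8873 × 1.310 = 11627 Mg Hg.
M(t) = M_∞ + (M₀ − M_∞)·e^(−t/τ); t/τ = 2.05/1.310 = 1.564, so e^(−t/τ) = 0.2092.
M(t) = 11627 − 6688 × 0.2092 = 10228 Mg Hg.

10200 Mg Hg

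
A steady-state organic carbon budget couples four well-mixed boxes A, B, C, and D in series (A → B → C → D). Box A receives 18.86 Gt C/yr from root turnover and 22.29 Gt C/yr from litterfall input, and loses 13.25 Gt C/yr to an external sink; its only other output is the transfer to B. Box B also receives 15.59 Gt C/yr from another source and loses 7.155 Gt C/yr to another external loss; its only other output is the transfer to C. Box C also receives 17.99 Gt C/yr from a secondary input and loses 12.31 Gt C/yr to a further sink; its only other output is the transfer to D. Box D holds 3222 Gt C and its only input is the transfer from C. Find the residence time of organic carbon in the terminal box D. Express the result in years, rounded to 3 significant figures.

76.7 yr

Box A: F(A→B) = (18.86 + 22.29) − 13.25 = 27.900 Gt C/yr.
Box B: F(B→C) = (27.900 + 15.59) − 7.155 = 36.335 Gt C/yr.
Box C: F(C→D) = (36.335 + 17.99) − 12.31 = 42.015 Gt C/yr.
Box D throughput = its input = 42.015 Gt C/yr; τ = 3222 / 42.015 = 76.69 yr.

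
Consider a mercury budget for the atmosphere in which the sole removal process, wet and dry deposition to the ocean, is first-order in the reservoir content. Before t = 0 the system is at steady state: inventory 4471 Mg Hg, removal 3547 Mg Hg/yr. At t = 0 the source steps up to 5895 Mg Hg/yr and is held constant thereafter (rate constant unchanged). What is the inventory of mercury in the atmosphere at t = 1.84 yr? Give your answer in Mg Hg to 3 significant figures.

The sink rate constant is k = F₀/M₀ = 3547/4471 = 0.7933 yr⁻¹.
Solving dM/dt = F₁ − kM with M(0) = M₀ gives M(t) = F₁/k + (M₀ − F₁/k)·e^(−kt).
F₁/k = 5895/0.7933 = 7430.7 Mg Hg; kt = 0.7933 × 1.84 = 1.460, e^(−kt) = 0.2323.
M(1.84) = 7430.7 + (4471 − 7430.7) × 0.2323 = 7430.7 − 687.5 = 6743.1 Mg Hg.

6740 Mg Hg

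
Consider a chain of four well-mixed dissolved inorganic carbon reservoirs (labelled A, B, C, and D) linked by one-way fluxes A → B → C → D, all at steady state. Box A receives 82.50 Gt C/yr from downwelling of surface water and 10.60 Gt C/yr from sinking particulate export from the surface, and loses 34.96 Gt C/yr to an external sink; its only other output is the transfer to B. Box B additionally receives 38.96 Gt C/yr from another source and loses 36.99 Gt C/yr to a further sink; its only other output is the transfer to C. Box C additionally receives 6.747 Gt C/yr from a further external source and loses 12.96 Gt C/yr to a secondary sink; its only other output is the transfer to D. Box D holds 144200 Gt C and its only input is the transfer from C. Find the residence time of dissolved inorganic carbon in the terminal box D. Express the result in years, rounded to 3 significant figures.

Box A: F(A→B) = (82.50 + 10.60) − 34.96 = 58.140 Gt C/yr.
Box B: F(B→C) = (58.140 + 38.96) − 36.99 = 60.110 Gt C/yr.
Box C: F(C→D) = (60.110 + 6.747) − 12.96 = 53.897 Gt C/yr.
Box D throughput = its input = 53.897 Gt C/yr; τ = 144200 / 53.897 = 2675 yr.

2680 yr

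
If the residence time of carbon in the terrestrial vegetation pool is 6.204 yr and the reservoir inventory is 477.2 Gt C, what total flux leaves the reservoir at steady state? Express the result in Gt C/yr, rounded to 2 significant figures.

F = M / τ = 477.2 / 6.204 = 76.92 Gt C/yr.

77 Gt C/yr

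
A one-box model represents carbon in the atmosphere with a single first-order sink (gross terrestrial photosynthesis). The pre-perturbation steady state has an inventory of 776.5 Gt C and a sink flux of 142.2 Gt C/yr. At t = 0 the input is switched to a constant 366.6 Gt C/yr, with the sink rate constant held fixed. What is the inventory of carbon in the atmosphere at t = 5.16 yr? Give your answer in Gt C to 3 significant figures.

The sink rate constant is k = F₀/M₀ = 142.2/776.5 = 0.1831 yr⁻¹.
Solving dM/dt = F₁ − kM with M(0) = M₀ gives M(t) = F₁/k + (M₀ − F₁/k)·e^(−kt).
F₁/k = 366.6/0.1831 = 2001.9 Gt C; kt = 0.1831 × 5.16 = 0.9449, e^(−kt) = 0.3887.
M(5.16) = 2001.9 + (776.5 − 2001.9) × 0.3887 = 2001.9 − 476.3 = 1525.6 Gt C.

1530 Gt C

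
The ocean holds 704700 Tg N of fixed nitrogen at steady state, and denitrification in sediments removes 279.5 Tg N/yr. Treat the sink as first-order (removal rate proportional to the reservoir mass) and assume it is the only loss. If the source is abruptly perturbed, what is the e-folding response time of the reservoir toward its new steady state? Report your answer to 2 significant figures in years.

For a linear reservoir the response time equals the residence time τ = M/F.
τ = 704700 / 279.5 = 2521 yr.

2500 yr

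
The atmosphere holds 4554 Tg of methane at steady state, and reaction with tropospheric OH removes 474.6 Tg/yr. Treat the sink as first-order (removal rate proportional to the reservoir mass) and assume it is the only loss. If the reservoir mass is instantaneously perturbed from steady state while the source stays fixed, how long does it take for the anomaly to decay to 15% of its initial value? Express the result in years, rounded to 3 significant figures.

For a linear reservoir the anomaly decays as exp(−t/τ) with τ = M/F = 4554/474.6 = 9.595 yr.
exp(−t/τ) = 0.15 ⇒ t = −τ ln(0.15) = 9.595 × 1.897 = 18.20 yr.

18.2 yr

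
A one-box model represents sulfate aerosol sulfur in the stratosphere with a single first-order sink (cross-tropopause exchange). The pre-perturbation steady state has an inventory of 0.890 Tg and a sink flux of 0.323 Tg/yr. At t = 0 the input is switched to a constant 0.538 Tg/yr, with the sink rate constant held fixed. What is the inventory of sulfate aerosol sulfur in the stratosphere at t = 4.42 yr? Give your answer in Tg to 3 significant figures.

Residence time τ = M₀/F₀ = 2.755 yr. The eventual steady state is M_∞ = M₀·(F₁/F₀) = 0.890 × 0.538/0.323 = 1.4824 Tg.
The anomaly ΔM(t) = M(t) − M_∞ decays as ΔM₀·e^(−t/τ) with ΔM₀ = 0.890 − 1.4824 = −0.5924 Tg.
At t = 4.42 yr, e^(−t/τ) = e^(−1.604) = 0.2011, so ΔM = −0.1191 Tg and M = 1.4824 − 0.1191 = 1.3633 Tg.

1.36 Tg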